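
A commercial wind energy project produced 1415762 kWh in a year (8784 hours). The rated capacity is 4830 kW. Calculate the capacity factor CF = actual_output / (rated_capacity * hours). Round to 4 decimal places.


Capacity factor = actual output / maximum possible output
Maximum possible = rated * hours = 4830 * 8784 = 42426720 kWh
CF = 1415762 / 42426720
CF = 0.0334

0.0334


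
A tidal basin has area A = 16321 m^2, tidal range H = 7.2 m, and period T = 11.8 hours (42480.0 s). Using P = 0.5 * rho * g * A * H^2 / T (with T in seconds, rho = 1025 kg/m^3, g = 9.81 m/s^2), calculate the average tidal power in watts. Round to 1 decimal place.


Convert period to seconds: T = 11.8 * 3600 = 42480.0 s
H^2 = 7.2^2 = 51.84
P = 0.5 * rho * g * A * H^2 / T
P = 0.5 * 1025 * 9.81 * 16321 * 51.84 / 42480.0
P = 100136.0 W

100136.0


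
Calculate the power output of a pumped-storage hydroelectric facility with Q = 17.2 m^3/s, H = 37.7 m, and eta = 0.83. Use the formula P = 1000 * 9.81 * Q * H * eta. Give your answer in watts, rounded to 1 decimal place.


Apply the hydropower formula P = rho * g * Q * H * eta
rho * g = 1000 * 9.81 = 9810.0
P = 9810.0 * 17.2 * 37.7 * 0.83
P = 5279793.0 W

5279793.0


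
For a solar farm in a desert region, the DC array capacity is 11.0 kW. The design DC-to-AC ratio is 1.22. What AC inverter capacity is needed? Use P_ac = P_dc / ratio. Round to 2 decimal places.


The inverter AC capacity is determined by the DC/AC ratio.
Given: P_dc = 11.0 kW, DC/AC ratio = 1.22
P_ac = P_dc / ratio = 11.0 / 1.22
P_ac = 9.02 kW

9.02


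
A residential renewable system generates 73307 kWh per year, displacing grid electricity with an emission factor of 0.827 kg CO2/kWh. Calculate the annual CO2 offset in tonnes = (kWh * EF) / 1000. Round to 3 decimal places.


CO2 offset in kg = generation * emission_factor
CO2 offset = 73307 * 0.827 = 60624.89 kg
Convert to tonnes:
  CO2 offset = 60624.89 / 1000 = 60.625 tonnes

60.625


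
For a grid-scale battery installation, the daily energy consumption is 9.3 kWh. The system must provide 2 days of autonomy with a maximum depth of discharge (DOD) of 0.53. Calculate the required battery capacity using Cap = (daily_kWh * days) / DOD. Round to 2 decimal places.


Total energy needed = daily * days = 9.3 * 2 = 18.6 kWh
Account for depth of discharge:
  Cap = total_energy / DOD = 18.6 / 0.53
  Cap = 35.09 kWh

35.09


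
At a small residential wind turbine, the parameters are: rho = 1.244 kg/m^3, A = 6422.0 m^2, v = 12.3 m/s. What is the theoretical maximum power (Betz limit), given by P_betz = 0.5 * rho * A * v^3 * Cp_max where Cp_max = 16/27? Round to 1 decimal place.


The Betz coefficient Cp_max = 16/27 = 0.5926
v^3 = 12.3^3 = 1860.867
P_betz = 0.5 * rho * A * v^3 * Cp_max
P_betz = 0.5 * 1.244 * 6422.0 * 1860.867 * 0.5926
P_betz = 4404861.3 W

4404861.3


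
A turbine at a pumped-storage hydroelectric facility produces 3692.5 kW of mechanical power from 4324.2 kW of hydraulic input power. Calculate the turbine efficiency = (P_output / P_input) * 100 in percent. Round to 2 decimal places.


Turbine efficiency = (output power / input power) * 100
eta = (3692.5 / 4324.2) * 100
eta = 85.39%

85.39


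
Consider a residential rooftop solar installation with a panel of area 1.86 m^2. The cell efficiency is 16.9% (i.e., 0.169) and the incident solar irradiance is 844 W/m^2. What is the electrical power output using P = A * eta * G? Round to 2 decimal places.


Use the solar power formula P = A * eta * G.
Given: A = 1.86 m^2, eta = 0.169, G = 844 W/m^2
P = 1.86 * 0.169 * 844
P = 265.30 W

265.30


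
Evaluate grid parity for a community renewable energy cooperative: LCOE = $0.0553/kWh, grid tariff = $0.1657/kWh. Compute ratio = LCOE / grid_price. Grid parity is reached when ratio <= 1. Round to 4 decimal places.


Compare LCOE to grid price:
  LCOE = $0.0553/kWh, Grid price = $0.1657/kWh
  Ratio = LCOE / grid_price = 0.0553 / 0.1657 = 0.3337
  Grid parity achieved (ratio <= 1)? yes

0.3337


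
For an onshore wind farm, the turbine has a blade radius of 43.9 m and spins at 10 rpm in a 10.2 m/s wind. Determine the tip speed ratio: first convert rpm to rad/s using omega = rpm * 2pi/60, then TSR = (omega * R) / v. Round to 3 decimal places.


Convert rotational speed to rad/s:
  omega = 10 * 2 * pi / 60 = 1.0472 rad/s
Compute tip speed:
  v_tip = omega * R = 1.0472 * 43.9 = 45.972 m/s
Tip speed ratio:
  TSR = v_tip / v_wind = 45.972 / 10.2 = 4.507

4.507


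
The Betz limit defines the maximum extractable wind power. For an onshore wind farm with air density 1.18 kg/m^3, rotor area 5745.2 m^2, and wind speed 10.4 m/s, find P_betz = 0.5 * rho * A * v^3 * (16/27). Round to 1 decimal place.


The Betz coefficient Cp_max = 16/27 = 0.5926
v^3 = 10.4^3 = 1124.864
P_betz = 0.5 * rho * A * v^3 * Cp_max
P_betz = 0.5 * 1.18 * 5745.2 * 1124.864 * 0.5926
P_betz = 2259505.5 W

2259505.5


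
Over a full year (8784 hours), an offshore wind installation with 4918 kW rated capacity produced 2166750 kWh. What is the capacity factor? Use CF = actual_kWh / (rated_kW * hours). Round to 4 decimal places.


Capacity factor = actual output / maximum possible output
Maximum possible = rated * hours = 4918 * 8784 = 43199712 kWh
CF = 2166750 / 43199712
CF = 0.0502

0.0502


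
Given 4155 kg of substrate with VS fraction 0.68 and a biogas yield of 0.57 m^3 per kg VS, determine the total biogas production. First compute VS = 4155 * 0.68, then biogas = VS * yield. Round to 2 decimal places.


Compute volatile solids:
  VS = mass * VS_fraction = 4155 * 0.68 = 2825.4 kg
Calculate biogas volume:
  Biogas = VS * specific_yield = 2825.4 * 0.57
  Biogas = 1610.48 m^3

1610.48


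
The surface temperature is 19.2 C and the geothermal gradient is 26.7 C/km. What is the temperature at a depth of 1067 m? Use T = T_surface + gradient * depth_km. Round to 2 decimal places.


Convert depth to km: 1067 / 1000 = 1.067 km
Temperature increase = gradient * depth_km = 26.7 * 1.067 = 28.49 C
Temperature at depth = T_surface + delta_T = 19.2 + 28.49
T = 47.69 C

47.69


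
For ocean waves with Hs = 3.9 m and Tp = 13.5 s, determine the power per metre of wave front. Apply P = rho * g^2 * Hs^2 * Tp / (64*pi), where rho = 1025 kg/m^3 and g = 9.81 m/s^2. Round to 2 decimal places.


Apply wave power formula:
  g^2 = 9.81^2 = 96.2361
  Hs^2 = 3.9^2 = 15.21
  Numerator = rho * g^2 * Hs^2 * Tp = 1025 * 96.2361 * 15.21 * 13.5 = 20254655.58
  Denominator = 64 * pi = 201.0619
  P = 20254655.58 / 201.0619 = 100738.39 W/m

100738.39


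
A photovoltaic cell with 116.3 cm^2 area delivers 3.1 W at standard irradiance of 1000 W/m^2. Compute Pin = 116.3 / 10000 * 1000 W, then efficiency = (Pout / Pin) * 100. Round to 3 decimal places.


First compute the input power:
  Pin = area_cm2 / 10000 * G = 116.3 / 10000 * 1000 = 11.63 W
Then compute efficiency:
  Efficiency = (Pout / Pin) * 100 = (3.1 / 11.63) * 100
  Efficiency = 26.655%

26.655


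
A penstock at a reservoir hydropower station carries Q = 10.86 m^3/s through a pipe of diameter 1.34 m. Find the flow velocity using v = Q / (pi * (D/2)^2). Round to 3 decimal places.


Compute pipe cross-sectional area:
  A = pi * (D/2)^2 = pi * (1.34/2)^2 = 1.4103 m^2
Calculate velocity:
  v = Q / A = 10.86 / 1.4103
  v = 7.701 m/s

7.701


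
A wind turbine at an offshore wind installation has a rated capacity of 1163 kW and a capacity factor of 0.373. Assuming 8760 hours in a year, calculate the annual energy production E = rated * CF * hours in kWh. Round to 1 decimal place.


Annual energy = rated_kW * capacity_factor * hours_per_year
Given: P_rated = 1163 kW, CF = 0.373, hours = 8760
E = 1163 * 0.373 * 8760
E = 3800079.2 kWh

3800079.2


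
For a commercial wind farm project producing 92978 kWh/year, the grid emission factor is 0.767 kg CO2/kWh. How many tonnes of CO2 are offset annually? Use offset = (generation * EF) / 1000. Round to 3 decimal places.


CO2 offset in kg = generation * emission_factor
CO2 offset = 92978 * 0.767 = 71314.13 kg
Convert to tonnes:
  CO2 offset = 71314.13 / 1000 = 71.314 tonnes

71.314


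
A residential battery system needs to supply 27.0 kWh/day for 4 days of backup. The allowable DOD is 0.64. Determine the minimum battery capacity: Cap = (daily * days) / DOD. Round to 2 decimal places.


Total energy needed = daily * days = 27.0 * 4 = 108.0 kWh
Account for depth of discharge:
  Cap = total_energy / DOD = 108.0 / 0.64
  Cap = 168.75 kWh

168.75


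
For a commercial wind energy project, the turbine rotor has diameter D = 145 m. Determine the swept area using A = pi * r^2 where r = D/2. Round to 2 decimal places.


Compute the rotor radius:
  r = D / 2 = 145 / 2 = 72.5 m
Calculate swept area:
  A = pi * r^2 = pi * 72.5^2
  A = 16513.00 m^2

16513.00


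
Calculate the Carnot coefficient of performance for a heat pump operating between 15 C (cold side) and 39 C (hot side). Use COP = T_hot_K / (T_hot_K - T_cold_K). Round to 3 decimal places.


Convert to Kelvin:
  T_hot = 39 + 273.15 = 312.15 K
  T_cold = 15 + 273.15 = 288.15 K
Apply Carnot COP formula:
  COP = T_hot_K / (T_hot_K - T_cold_K) = 312.15 / 24.0
  COP = 13.006

13.006


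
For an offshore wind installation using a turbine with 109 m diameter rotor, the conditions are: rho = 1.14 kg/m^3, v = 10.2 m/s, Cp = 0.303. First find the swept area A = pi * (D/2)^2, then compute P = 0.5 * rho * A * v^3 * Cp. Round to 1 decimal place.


Step 1 -- Compute swept area:
  A = pi * (D/2)^2 = pi * (109/2)^2 = 9331.32 m^2
Step 2 -- Apply wind power equation:
  P = 0.5 * rho * A * v^3 * Cp
  v^3 = 10.2^3 = 1061.208
  P = 0.5 * 1.14 * 9331.32 * 1061.208 * 0.303
  P = 1710255.0 W

1710255.0


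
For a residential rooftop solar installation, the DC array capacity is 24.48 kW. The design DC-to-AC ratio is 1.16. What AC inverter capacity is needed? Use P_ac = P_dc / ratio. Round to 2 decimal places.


The inverter AC capacity is determined by the DC/AC ratio.
Given: P_dc = 24.48 kW, DC/AC ratio = 1.16
P_ac = P_dc / ratio = 24.48 / 1.16
P_ac = 21.10 kW

21.10


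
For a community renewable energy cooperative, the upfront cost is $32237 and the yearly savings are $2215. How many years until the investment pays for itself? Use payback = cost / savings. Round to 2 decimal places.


Simple payback period = initial cost / annual savings
Payback = 32237 / 2215
Payback = 14.55 years

14.55


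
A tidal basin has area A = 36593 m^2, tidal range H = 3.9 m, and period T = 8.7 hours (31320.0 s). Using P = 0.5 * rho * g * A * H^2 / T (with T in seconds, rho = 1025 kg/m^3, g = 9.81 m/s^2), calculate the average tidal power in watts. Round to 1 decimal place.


Convert period to seconds: T = 8.7 * 3600 = 31320.0 s
H^2 = 3.9^2 = 15.21
P = 0.5 * rho * g * A * H^2 / T
P = 0.5 * 1025 * 9.81 * 36593 * 15.21 / 31320.0
P = 89344.6 W

89344.6


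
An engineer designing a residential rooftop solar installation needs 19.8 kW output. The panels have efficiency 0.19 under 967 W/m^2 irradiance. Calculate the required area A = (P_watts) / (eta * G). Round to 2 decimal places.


Convert target power to watts: P = 19.8 * 1000 = 19800.0 W
Compute denominator: eta * G = 0.19 * 967 = 183.73
Required area A = P / (eta * G) = 19800.0 / 183.73
A = 107.77 m^2

107.77


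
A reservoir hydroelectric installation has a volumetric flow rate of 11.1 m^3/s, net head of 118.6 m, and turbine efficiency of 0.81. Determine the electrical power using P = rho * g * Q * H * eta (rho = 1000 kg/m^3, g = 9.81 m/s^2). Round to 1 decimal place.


Apply the hydropower formula P = rho * g * Q * H * eta
rho * g = 1000 * 9.81 = 9810.0
P = 9810.0 * 11.1 * 118.6 * 0.81
P = 10460722.8 W

10460722.8


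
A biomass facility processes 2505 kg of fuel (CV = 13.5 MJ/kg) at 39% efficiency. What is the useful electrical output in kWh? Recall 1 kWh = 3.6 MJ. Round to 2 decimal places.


Total energy = mass * CV = 2505 * 13.5 = 33817.5 MJ
Useful energy = total * eta = 33817.5 * 0.39 = 13188.83 MJ
Convert to kWh: 13188.83 / 3.6
Useful energy = 3663.56 kWh

3663.56


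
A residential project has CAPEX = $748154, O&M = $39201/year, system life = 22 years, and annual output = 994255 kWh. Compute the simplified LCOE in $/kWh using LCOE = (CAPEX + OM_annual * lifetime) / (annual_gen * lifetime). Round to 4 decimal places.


Total cost = CAPEX + OM * lifetime = 748154 + 39201 * 22 = 748154 + 862422 = 1610576
Total generation = annual * lifetime = 994255 * 22 = 21873610 kWh
LCOE = 1610576 / 21873610
LCOE = 0.0736 $/kWh

0.0736


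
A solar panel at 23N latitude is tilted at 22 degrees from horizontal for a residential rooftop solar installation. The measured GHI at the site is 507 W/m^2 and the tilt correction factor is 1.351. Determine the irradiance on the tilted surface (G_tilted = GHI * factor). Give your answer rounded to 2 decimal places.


Identify the given values:
  GHI = 507 W/m^2, tilt correction factor = 1.351
Apply the formula G_tilted = GHI * factor:
  G_tilted = 507 * 1.351
  G_tilted = 684.96 W/m^2

684.96


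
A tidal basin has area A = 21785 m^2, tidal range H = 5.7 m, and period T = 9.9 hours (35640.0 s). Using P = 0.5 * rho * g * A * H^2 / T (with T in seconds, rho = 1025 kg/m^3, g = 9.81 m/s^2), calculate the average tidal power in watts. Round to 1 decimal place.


Convert period to seconds: T = 9.9 * 3600 = 35640.0 s
H^2 = 5.7^2 = 32.49
P = 0.5 * rho * g * A * H^2 / T
P = 0.5 * 1025 * 9.81 * 21785 * 32.49 / 35640.0
P = 99846.4 W

99846.4


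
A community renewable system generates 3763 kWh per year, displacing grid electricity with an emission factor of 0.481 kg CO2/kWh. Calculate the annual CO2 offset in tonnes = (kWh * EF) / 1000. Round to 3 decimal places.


CO2 offset in kg = generation * emission_factor
CO2 offset = 3763 * 0.481 = 1810.0 kg
Convert to tonnes:
  CO2 offset = 1810.0 / 1000 = 1.810 tonnes

1.810


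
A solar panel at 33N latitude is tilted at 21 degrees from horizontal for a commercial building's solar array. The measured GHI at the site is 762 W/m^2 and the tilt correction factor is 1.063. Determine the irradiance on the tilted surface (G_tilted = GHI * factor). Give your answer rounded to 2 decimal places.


Identify the given values:
  GHI = 762 W/m^2, tilt correction factor = 1.063
Apply the formula G_tilted = GHI * factor:
  G_tilted = 762 * 1.063
  G_tilted = 810.01 W/m^2

810.01


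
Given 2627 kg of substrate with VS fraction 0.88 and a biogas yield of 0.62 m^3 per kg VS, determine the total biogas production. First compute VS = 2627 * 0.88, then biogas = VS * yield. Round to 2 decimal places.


Compute volatile solids:
  VS = mass * VS_fraction = 2627 * 0.88 = 2311.76 kg
Calculate biogas volume:
  Biogas = VS * specific_yield = 2311.76 * 0.62
  Biogas = 1433.29 m^3

1433.29


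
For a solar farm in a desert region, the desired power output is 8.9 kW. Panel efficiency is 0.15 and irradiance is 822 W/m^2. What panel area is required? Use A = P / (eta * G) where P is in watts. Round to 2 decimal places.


Convert target power to watts: P = 8.9 * 1000 = 8900.0 W
Compute denominator: eta * G = 0.15 * 822 = 123.3
Required area A = P / (eta * G) = 8900.0 / 123.3
A = 72.18 m^2

72.18


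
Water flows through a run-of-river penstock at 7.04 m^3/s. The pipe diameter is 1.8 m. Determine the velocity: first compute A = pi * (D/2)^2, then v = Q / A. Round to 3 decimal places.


Compute pipe cross-sectional area:
  A = pi * (D/2)^2 = pi * (1.8/2)^2 = 2.5447 m^2
Calculate velocity:
  v = Q / A = 7.04 / 2.5447
  v = 2.767 m/s

2.767


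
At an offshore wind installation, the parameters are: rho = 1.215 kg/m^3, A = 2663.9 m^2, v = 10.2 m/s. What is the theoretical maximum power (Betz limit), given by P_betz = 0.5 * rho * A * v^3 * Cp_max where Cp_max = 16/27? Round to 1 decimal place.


The Betz coefficient Cp_max = 16/27 = 0.5926
v^3 = 10.2^3 = 1061.208
P_betz = 0.5 * rho * A * v^3 * Cp_max
P_betz = 0.5 * 1.215 * 2663.9 * 1061.208 * 0.5926
P_betz = 1017702.7 W

1017702.7


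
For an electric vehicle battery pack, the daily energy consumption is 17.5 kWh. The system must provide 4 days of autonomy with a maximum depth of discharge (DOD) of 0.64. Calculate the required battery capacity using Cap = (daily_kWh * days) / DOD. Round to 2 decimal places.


Total energy needed = daily * days = 17.5 * 4 = 70.0 kWh
Account for depth of discharge:
  Cap = total_energy / DOD = 70.0 / 0.64
  Cap = 109.38 kWh

109.38


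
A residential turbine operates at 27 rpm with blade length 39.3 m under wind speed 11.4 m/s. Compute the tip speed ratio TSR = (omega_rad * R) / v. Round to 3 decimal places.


Convert rotational speed to rad/s:
  omega = 27 * 2 * pi / 60 = 2.8274 rad/s
Compute tip speed:
  v_tip = omega * R = 2.8274 * 39.3 = 111.118 m/s
Tip speed ratio:
  TSR = v_tip / v_wind = 111.118 / 11.4 = 9.747

9.747


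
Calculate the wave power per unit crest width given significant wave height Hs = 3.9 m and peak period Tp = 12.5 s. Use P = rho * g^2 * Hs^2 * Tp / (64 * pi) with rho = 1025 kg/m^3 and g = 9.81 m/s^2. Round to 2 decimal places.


Apply wave power formula:
  g^2 = 9.81^2 = 96.2361
  Hs^2 = 3.9^2 = 15.21
  Numerator = rho * g^2 * Hs^2 * Tp = 1025 * 96.2361 * 15.21 * 12.5 = 18754310.73
  Denominator = 64 * pi = 201.0619
  P = 18754310.73 / 201.0619 = 93276.29 W/m

93276.29


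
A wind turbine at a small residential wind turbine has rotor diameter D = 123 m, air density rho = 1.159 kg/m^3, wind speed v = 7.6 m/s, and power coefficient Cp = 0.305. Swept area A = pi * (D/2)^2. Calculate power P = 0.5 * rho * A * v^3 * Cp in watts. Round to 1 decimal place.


Step 1 -- Compute swept area:
  A = pi * (D/2)^2 = pi * (123/2)^2 = 11882.29 m^2
Step 2 -- Apply wind power equation:
  P = 0.5 * rho * A * v^3 * Cp
  v^3 = 7.6^3 = 438.976
  P = 0.5 * 1.159 * 11882.29 * 438.976 * 0.305
  P = 921922.0 W

921922.0


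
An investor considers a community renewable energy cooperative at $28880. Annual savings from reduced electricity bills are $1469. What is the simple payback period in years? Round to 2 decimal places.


Simple payback period = initial cost / annual savings
Payback = 28880 / 1469
Payback = 19.66 years

19.66


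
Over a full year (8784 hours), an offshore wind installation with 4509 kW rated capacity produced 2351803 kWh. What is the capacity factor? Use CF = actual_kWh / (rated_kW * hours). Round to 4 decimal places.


Capacity factor = actual output / maximum possible output
Maximum possible = rated * hours = 4509 * 8784 = 39607056 kWh
CF = 2351803 / 39607056
CF = 0.0594

0.0594


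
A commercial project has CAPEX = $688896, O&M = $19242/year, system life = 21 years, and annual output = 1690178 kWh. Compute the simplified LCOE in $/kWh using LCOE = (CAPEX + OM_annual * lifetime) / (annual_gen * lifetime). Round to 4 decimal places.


Total cost = CAPEX + OM * lifetime = 688896 + 19242 * 21 = 688896 + 404082 = 1092978
Total generation = annual * lifetime = 1690178 * 21 = 35493738 kWh
LCOE = 1092978 / 35493738
LCOE = 0.0308 $/kWh

0.0308


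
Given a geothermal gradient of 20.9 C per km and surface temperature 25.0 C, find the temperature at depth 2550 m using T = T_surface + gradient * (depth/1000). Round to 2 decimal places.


Convert depth to km: 2550 / 1000 = 2.55 km
Temperature increase = gradient * depth_km = 20.9 * 2.55 = 53.3 C
Temperature at depth = T_surface + delta_T = 25.0 + 53.3
T = 78.30 C

78.30


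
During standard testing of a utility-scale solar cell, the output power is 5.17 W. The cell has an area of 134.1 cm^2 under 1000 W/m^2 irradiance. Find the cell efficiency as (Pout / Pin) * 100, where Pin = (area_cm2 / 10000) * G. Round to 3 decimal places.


First compute the input power:
  Pin = area_cm2 / 10000 * G = 134.1 / 10000 * 1000 = 13.41 W
Then compute efficiency:
  Efficiency = (Pout / Pin) * 100 = (5.17 / 13.41) * 100
  Efficiency = 38.553%

38.553


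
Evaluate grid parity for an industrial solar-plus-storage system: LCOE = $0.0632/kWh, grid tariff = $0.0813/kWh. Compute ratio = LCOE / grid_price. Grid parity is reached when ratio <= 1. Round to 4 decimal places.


Compare LCOE to grid price:
  LCOE = $0.0632/kWh, Grid price = $0.0813/kWh
  Ratio = LCOE / grid_price = 0.0632 / 0.0813 = 0.7774
  Grid parity achieved (ratio <= 1)? yes

0.7774


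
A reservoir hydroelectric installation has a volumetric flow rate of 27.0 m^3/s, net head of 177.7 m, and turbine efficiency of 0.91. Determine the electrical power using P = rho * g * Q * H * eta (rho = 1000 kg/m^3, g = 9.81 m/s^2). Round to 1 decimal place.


Apply the hydropower formula P = rho * g * Q * H * eta
rho * g = 1000 * 9.81 = 9810.0
P = 9810.0 * 27.0 * 177.7 * 0.91
P = 42831333.1 W

42831333.1


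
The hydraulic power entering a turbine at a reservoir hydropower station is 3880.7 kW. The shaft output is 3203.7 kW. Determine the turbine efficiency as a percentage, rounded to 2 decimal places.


Turbine efficiency = (output power / input power) * 100
eta = (3203.7 / 3880.7) * 100
eta = 82.55%

82.55


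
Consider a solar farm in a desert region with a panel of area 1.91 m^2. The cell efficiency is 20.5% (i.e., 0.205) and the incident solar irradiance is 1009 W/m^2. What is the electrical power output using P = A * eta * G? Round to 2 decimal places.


Use the solar power formula P = A * eta * G.
Given: A = 1.91 m^2, eta = 0.205, G = 1009 W/m^2
P = 1.91 * 0.205 * 1009
P = 395.07 W

395.07


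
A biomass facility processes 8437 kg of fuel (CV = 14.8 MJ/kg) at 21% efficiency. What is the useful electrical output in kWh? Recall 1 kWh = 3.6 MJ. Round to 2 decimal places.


Total energy = mass * CV = 8437 * 14.8 = 124867.6 MJ
Useful energy = total * eta = 124867.6 * 0.21 = 26222.2 MJ
Convert to kWh: 26222.2 / 3.6
Useful energy = 7283.94 kWh

7283.94


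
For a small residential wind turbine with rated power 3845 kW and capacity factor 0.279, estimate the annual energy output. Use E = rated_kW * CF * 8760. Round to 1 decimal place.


Annual energy = rated_kW * capacity_factor * hours_per_year
Given: P_rated = 3845 kW, CF = 0.279, hours = 8760
E = 3845 * 0.279 * 8760
E = 9397333.8 kWh

9397333.8


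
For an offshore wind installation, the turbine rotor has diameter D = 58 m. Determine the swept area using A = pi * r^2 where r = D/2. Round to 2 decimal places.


Compute the rotor radius:
  r = D / 2 = 58 / 2 = 29.0 m
Calculate swept area:
  A = pi * r^2 = pi * 29.0^2
  A = 2642.08 m^2

2642.08


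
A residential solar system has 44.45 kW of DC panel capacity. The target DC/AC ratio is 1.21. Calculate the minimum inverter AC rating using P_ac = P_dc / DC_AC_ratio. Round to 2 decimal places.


The inverter AC capacity is determined by the DC/AC ratio.
Given: P_dc = 44.45 kW, DC/AC ratio = 1.21
P_ac = P_dc / ratio = 44.45 / 1.21
P_ac = 36.74 kW

36.74


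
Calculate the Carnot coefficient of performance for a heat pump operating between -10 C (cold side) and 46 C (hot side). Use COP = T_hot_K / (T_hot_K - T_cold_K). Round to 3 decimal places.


Convert to Kelvin:
  T_hot = 46 + 273.15 = 319.15 K
  T_cold = -10 + 273.15 = 263.15 K
Apply Carnot COP formula:
  COP = T_hot_K / (T_hot_K - T_cold_K) = 319.15 / 56.0
  COP = 5.699

5.699


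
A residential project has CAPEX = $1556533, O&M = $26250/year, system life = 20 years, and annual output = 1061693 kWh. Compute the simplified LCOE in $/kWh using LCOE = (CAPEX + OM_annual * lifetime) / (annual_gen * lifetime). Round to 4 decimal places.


Total cost = CAPEX + OM * lifetime = 1556533 + 26250 * 20 = 1556533 + 525000 = 2081533
Total generation = annual * lifetime = 1061693 * 20 = 21233860 kWh
LCOE = 2081533 / 21233860
LCOE = 0.0980 $/kWh

0.0980


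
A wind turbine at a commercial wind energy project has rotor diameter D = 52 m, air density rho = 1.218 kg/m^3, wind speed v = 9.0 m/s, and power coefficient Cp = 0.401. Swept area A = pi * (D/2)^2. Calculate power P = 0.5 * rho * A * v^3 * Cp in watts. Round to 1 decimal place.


Step 1 -- Compute swept area:
  A = pi * (D/2)^2 = pi * (52/2)^2 = 2123.72 m^2
Step 2 -- Apply wind power equation:
  P = 0.5 * rho * A * v^3 * Cp
  v^3 = 9.0^3 = 729.0
  P = 0.5 * 1.218 * 2123.72 * 729.0 * 0.401
  P = 378081.8 W

378081.8


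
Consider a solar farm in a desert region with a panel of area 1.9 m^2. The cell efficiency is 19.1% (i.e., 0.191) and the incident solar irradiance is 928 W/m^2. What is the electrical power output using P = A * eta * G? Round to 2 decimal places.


Use the solar power formula P = A * eta * G.
Given: A = 1.9 m^2, eta = 0.191, G = 928 W/m^2
P = 1.9 * 0.191 * 928
P = 336.77 W

336.77


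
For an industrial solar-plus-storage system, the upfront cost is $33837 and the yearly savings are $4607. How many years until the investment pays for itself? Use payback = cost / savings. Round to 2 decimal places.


Simple payback period = initial cost / annual savings
Payback = 33837 / 4607
Payback = 7.34 years

7.34


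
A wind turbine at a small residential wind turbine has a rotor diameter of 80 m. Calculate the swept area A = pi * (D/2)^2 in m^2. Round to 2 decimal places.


Compute the rotor radius:
  r = D / 2 = 80 / 2 = 40.0 m
Calculate swept area:
  A = pi * r^2 = pi * 40.0^2
  A = 5026.55 m^2

5026.55


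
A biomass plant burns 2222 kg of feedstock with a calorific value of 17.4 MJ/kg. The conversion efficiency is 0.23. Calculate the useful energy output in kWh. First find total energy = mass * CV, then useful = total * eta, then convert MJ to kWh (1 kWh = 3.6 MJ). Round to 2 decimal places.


Total energy = mass * CV = 2222 * 17.4 = 38662.8 MJ
Useful energy = total * eta = 38662.8 * 0.23 = 8892.44 MJ
Convert to kWh: 8892.44 / 3.6
Useful energy = 2470.12 kWh

2470.12


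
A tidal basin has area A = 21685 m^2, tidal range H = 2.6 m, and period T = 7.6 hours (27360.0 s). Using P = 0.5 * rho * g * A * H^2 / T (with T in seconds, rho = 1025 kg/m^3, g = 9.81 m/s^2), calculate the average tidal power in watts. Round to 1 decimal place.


Convert period to seconds: T = 7.6 * 3600 = 27360.0 s
H^2 = 2.6^2 = 6.76
P = 0.5 * rho * g * A * H^2 / T
P = 0.5 * 1025 * 9.81 * 21685 * 6.76 / 27360.0
P = 26937.2 W

26937.2


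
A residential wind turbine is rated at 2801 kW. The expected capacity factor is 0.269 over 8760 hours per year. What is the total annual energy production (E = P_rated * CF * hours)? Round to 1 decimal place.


Annual energy = rated_kW * capacity_factor * hours_per_year
Given: P_rated = 2801 kW, CF = 0.269, hours = 8760
E = 2801 * 0.269 * 8760
E = 6600388.4 kWh

6600388.4


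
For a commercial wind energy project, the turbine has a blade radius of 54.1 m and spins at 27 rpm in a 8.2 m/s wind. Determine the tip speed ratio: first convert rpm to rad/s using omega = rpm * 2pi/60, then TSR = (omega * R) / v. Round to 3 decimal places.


Convert rotational speed to rad/s:
  omega = 27 * 2 * pi / 60 = 2.8274 rad/s
Compute tip speed:
  v_tip = omega * R = 2.8274 * 54.1 = 152.964 m/s
Tip speed ratio:
  TSR = v_tip / v_wind = 152.964 / 8.2 = 18.654

18.654


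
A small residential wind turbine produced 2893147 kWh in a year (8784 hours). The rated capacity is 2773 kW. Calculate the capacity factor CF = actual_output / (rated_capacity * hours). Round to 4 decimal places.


Capacity factor = actual output / maximum possible output
Maximum possible = rated * hours = 2773 * 8784 = 24358032 kWh
CF = 2893147 / 24358032
CF = 0.1188

0.1188


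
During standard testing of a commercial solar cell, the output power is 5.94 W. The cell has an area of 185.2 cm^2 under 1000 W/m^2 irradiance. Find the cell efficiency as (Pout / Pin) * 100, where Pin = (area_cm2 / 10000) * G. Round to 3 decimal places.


First compute the input power:
  Pin = area_cm2 / 10000 * G = 185.2 / 10000 * 1000 = 18.52 W
Then compute efficiency:
  Efficiency = (Pout / Pin) * 100 = (5.94 / 18.52) * 100
  Efficiency = 32.073%

32.073


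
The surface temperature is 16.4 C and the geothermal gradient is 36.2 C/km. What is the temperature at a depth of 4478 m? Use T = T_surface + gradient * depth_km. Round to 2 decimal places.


Convert depth to km: 4478 / 1000 = 4.478 km
Temperature increase = gradient * depth_km = 36.2 * 4.478 = 162.1 C
Temperature at depth = T_surface + delta_T = 16.4 + 162.1
T = 178.50 C

178.50


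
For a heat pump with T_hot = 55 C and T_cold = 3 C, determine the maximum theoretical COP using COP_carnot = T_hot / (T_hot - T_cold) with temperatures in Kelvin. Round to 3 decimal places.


Convert to Kelvin:
  T_hot = 55 + 273.15 = 328.15 K
  T_cold = 3 + 273.15 = 276.15 K
Apply Carnot COP formula:
  COP = T_hot_K / (T_hot_K - T_cold_K) = 328.15 / 52.0
  COP = 6.311

6.311


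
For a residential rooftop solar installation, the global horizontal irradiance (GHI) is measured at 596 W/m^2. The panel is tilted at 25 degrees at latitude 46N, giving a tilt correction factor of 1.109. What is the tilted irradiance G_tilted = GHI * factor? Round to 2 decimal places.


Identify the given values:
  GHI = 596 W/m^2, tilt correction factor = 1.109
Apply the formula G_tilted = GHI * factor:
  G_tilted = 596 * 1.109
  G_tilted = 660.96 W/m^2

660.96


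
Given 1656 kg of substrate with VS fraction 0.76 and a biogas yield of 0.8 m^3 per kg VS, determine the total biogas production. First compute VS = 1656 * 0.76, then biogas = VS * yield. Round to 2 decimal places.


Compute volatile solids:
  VS = mass * VS_fraction = 1656 * 0.76 = 1258.56 kg
Calculate biogas volume:
  Biogas = VS * specific_yield = 1258.56 * 0.8
  Biogas = 1006.85 m^3

1006.85


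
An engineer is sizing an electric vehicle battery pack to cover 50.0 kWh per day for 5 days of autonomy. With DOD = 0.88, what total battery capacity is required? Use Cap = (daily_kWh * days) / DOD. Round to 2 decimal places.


Total energy needed = daily * days = 50.0 * 5 = 250.0 kWh
Account for depth of discharge:
  Cap = total_energy / DOD = 250.0 / 0.88
  Cap = 284.09 kWh

284.09


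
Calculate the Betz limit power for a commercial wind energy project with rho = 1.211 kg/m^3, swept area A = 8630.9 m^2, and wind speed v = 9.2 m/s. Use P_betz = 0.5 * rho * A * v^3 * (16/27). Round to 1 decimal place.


The Betz coefficient Cp_max = 16/27 = 0.5926
v^3 = 9.2^3 = 778.688
P_betz = 0.5 * rho * A * v^3 * Cp_max
P_betz = 0.5 * 1.211 * 8630.9 * 778.688 * 0.5926
P_betz = 2411514.8 W

2411514.8


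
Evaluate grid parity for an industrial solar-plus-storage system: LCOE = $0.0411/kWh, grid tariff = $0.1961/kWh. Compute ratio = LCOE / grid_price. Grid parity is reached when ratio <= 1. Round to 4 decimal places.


Compare LCOE to grid price:
  LCOE = $0.0411/kWh, Grid price = $0.1961/kWh
  Ratio = LCOE / grid_price = 0.0411 / 0.1961 = 0.2096
  Grid parity achieved (ratio <= 1)? yes

0.2096


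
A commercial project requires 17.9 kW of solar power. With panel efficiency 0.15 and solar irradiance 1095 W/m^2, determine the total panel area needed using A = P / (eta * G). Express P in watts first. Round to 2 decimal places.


Convert target power to watts: P = 17.9 * 1000 = 17900.0 W
Compute denominator: eta * G = 0.15 * 1095 = 164.25
Required area A = P / (eta * G) = 17900.0 / 164.25
A = 108.98 m^2

108.98


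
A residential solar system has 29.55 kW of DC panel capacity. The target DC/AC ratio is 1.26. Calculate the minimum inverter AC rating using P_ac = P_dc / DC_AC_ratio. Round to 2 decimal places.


The inverter AC capacity is determined by the DC/AC ratio.
Given: P_dc = 29.55 kW, DC/AC ratio = 1.26
P_ac = P_dc / ratio = 29.55 / 1.26
P_ac = 23.45 kW

23.45


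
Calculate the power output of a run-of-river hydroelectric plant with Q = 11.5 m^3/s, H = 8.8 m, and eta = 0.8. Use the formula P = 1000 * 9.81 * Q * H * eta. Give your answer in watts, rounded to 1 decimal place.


Apply the hydropower formula P = rho * g * Q * H * eta
rho * g = 1000 * 9.81 = 9810.0
P = 9810.0 * 11.5 * 8.8 * 0.8
P = 794217.6 W

794217.6


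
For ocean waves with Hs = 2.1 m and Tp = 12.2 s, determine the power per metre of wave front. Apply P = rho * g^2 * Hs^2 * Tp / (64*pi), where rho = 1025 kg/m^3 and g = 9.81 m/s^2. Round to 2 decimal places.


Apply wave power formula:
  g^2 = 9.81^2 = 96.2361
  Hs^2 = 2.1^2 = 4.41
  Numerator = rho * g^2 * Hs^2 * Tp = 1025 * 96.2361 * 4.41 * 12.2 = 5307137.02
  Denominator = 64 * pi = 201.0619
  P = 5307137.02 / 201.0619 = 26395.53 W/m

26395.53


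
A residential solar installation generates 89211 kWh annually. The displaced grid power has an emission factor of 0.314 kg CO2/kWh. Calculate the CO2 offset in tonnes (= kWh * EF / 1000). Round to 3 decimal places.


CO2 offset in kg = generation * emission_factor
CO2 offset = 89211 * 0.314 = 28012.25 kg
Convert to tonnes:
  CO2 offset = 28012.25 / 1000 = 28.012 tonnes

28.012


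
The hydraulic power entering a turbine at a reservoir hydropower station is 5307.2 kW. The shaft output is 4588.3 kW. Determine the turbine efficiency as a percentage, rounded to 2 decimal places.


Turbine efficiency = (output power / input power) * 100
eta = (4588.3 / 5307.2) * 100
eta = 86.45%

86.45


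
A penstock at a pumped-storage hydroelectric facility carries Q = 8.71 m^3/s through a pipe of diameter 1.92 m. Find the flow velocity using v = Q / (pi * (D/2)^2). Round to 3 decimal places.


Compute pipe cross-sectional area:
  A = pi * (D/2)^2 = pi * (1.92/2)^2 = 2.8953 m^2
Calculate velocity:
  v = Q / A = 8.71 / 2.8953
  v = 3.008 m/s

3.008


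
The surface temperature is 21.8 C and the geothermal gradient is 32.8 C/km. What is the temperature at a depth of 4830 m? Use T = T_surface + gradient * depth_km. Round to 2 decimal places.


Convert depth to km: 4830 / 1000 = 4.83 km
Temperature increase = gradient * depth_km = 32.8 * 4.83 = 158.42 C
Temperature at depth = T_surface + delta_T = 21.8 + 158.42
T = 180.22 C

180.22


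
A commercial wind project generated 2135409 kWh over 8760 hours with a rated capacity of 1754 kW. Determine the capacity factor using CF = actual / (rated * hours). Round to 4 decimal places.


Capacity factor = actual output / maximum possible output
Maximum possible = rated * hours = 1754 * 8760 = 15365040 kWh
CF = 2135409 / 15365040
CF = 0.1390

0.1390


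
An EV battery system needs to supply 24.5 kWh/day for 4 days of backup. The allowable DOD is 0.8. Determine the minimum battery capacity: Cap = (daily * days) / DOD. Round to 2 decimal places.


Total energy needed = daily * days = 24.5 * 4 = 98.0 kWh
Account for depth of discharge:
  Cap = total_energy / DOD = 98.0 / 0.8
  Cap = 122.50 kWh

122.50


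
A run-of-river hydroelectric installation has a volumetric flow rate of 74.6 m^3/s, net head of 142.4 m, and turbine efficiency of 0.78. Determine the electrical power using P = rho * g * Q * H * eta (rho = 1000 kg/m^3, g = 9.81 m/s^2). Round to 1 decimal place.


Apply the hydropower formula P = rho * g * Q * H * eta
rho * g = 1000 * 9.81 = 9810.0
P = 9810.0 * 74.6 * 142.4 * 0.78
P = 81285377.5 W

81285377.5


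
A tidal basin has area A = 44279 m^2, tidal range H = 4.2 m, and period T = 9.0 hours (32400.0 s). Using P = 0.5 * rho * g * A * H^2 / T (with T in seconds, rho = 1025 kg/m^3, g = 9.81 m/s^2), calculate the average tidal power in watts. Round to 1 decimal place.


Convert period to seconds: T = 9.0 * 3600 = 32400.0 s
H^2 = 4.2^2 = 17.64
P = 0.5 * rho * g * A * H^2 / T
P = 0.5 * 1025 * 9.81 * 44279 * 17.64 / 32400.0
P = 121203.2 W

121203.2


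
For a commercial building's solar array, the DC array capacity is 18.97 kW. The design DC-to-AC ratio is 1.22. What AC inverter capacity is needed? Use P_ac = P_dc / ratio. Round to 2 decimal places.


The inverter AC capacity is determined by the DC/AC ratio.
Given: P_dc = 18.97 kW, DC/AC ratio = 1.22
P_ac = P_dc / ratio = 18.97 / 1.22
P_ac = 15.55 kW

15.55


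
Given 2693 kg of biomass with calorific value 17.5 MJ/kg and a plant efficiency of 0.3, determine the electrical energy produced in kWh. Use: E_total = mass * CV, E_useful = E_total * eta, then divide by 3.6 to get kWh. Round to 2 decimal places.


Total energy = mass * CV = 2693 * 17.5 = 47127.5 MJ
Useful energy = total * eta = 47127.5 * 0.3 = 14138.25 MJ
Convert to kWh: 14138.25 / 3.6
Useful energy = 3927.29 kWh

3927.29


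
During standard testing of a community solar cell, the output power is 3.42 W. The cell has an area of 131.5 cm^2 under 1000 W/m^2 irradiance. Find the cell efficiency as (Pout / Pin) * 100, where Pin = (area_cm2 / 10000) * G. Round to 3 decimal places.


First compute the input power:
  Pin = area_cm2 / 10000 * G = 131.5 / 10000 * 1000 = 13.15 W
Then compute efficiency:
  Efficiency = (Pout / Pin) * 100 = (3.42 / 13.15) * 100
  Efficiency = 26.008%

26.008


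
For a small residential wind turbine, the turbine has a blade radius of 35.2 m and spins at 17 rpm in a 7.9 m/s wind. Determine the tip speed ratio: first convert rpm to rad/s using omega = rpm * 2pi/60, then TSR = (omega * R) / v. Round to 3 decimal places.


Convert rotational speed to rad/s:
  omega = 17 * 2 * pi / 60 = 1.7802 rad/s
Compute tip speed:
  v_tip = omega * R = 1.7802 * 35.2 = 62.664 m/s
Tip speed ratio:
  TSR = v_tip / v_wind = 62.664 / 7.9 = 7.932

7.932


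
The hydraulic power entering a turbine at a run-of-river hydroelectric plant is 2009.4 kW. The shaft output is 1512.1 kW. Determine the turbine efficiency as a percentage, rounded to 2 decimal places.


Turbine efficiency = (output power / input power) * 100
eta = (1512.1 / 2009.4) * 100
eta = 75.25%

75.25


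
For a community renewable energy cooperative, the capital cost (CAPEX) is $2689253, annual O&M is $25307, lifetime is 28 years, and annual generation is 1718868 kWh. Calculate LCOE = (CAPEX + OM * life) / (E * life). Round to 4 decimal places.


Total cost = CAPEX + OM * lifetime = 2689253 + 25307 * 28 = 2689253 + 708596 = 3397849
Total generation = annual * lifetime = 1718868 * 28 = 48128304 kWh
LCOE = 3397849 / 48128304
LCOE = 0.0706 $/kWh

0.0706


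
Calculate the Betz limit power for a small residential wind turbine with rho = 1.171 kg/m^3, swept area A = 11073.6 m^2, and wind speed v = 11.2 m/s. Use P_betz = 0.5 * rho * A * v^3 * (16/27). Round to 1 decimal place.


The Betz coefficient Cp_max = 16/27 = 0.5926
v^3 = 11.2^3 = 1404.928
P_betz = 0.5 * rho * A * v^3 * Cp_max
P_betz = 0.5 * 1.171 * 11073.6 * 1404.928 * 0.5926
P_betz = 5397914.7 W

5397914.7


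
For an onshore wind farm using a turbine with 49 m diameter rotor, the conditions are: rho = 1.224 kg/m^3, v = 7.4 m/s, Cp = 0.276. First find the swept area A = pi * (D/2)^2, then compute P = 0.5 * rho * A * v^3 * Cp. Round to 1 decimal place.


Step 1 -- Compute swept area:
  A = pi * (D/2)^2 = pi * (49/2)^2 = 1885.74 m^2
Step 2 -- Apply wind power equation:
  P = 0.5 * rho * A * v^3 * Cp
  v^3 = 7.4^3 = 405.224
  P = 0.5 * 1.224 * 1885.74 * 405.224 * 0.276
  P = 129073.7 W

129073.7


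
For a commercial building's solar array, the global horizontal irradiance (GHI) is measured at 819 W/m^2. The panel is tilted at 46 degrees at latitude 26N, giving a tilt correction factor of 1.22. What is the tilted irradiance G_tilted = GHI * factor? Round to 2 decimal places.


Identify the given values:
  GHI = 819 W/m^2, tilt correction factor = 1.22
Apply the formula G_tilted = GHI * factor:
  G_tilted = 819 * 1.22
  G_tilted = 999.18 W/m^2

999.18


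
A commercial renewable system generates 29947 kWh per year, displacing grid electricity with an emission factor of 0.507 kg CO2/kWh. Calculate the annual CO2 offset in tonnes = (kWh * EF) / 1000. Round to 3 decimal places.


CO2 offset in kg = generation * emission_factor
CO2 offset = 29947 * 0.507 = 15183.13 kg
Convert to tonnes:
  CO2 offset = 15183.13 / 1000 = 15.183 tonnes

15.183


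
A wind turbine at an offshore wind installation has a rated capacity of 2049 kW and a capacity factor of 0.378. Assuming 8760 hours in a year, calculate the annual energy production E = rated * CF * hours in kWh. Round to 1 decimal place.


Annual energy = rated_kW * capacity_factor * hours_per_year
Given: P_rated = 2049 kW, CF = 0.378, hours = 8760
E = 2049 * 0.378 * 8760
E = 6784812.7 kWh

6784812.7
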